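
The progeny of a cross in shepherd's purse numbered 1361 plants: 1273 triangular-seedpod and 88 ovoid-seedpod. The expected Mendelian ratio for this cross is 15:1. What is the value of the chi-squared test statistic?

0.108

Under the 15:1 hypothesis (Σ ratio = 16, N = 1361):
  triangular-seedpod: 1361 × 15/16 = 1275.9375
  ovoid-seedpod: 1361 × 1/16 = 85.0625
χ² = Σ (O − E)² / E
  triangular-seedpod: (1273 − 1275.9375)² / 1275.9375 = 0.0068
  ovoid-seedpod: (88 − 85.0625)² / 85.0625 = 0.1014
χ² = 0.0068 + 0.1014 = 0.1082 ≈ 0.108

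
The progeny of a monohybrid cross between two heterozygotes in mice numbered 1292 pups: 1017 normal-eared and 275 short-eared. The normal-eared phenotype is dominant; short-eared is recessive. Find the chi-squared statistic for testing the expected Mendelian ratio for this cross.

For a monohybrid cross between heterozygotes with complete dominance, the expected phenotypic ratio is 3:1.
Total ratio parts = 4. Expected numbers out of 1292:
  normal-eared: 1292 × 3/4 = 969
  short-eared: 1292 × 1/4 = 323
χ² = Σ (O − E)² / E
  normal-eared: (1017 − 969)² / 969 = 2.3777
  short-eared: (275 − 323)² / 323 = 7.1331
χ² = 2.3777 + 7.1331 = 9.5108 ≈ 9.511

9.511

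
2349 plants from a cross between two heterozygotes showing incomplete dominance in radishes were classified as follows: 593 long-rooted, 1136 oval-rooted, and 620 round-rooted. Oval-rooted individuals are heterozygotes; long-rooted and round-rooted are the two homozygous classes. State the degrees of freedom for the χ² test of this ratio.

2

With incomplete dominance, a heterozygote × heterozygote cross gives a 1:2:1 phenotypic ratio.
A goodness-of-fit test with 3 phenotype classes has df = 3 − 1 = 2.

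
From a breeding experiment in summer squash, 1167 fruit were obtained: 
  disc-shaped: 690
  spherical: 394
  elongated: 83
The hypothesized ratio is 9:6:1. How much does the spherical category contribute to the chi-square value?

4.349

The 9:6:1 ratio has 16 parts, so with N = 1167 the expected counts are:
  disc-shaped: 1167 × 9/16 = 656.4375
  spherical: 1167 × 6/16 = 437.625
  elongated: 1167 × 1/16 = 72.9375
Contribution of spherical: (394 − 437.625)² / 437.625 = 4.3488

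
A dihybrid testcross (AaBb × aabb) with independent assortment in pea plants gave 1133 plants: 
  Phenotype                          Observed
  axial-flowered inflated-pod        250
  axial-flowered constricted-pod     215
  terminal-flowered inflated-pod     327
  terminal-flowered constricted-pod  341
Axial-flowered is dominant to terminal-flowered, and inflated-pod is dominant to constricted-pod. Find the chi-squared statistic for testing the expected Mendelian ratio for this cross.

38.880

A dihybrid testcross with independent assortment gives a 1:1:1:1 ratio.
Under the 1:1:1:1 hypothesis (Σ ratio = 4, N = 1133):
  axial-flowered inflated-pod: 1133 × 1/4 = 283.25
  axial-flowered constricted-pod: 1133 × 1/4 = 283.25
  terminal-flowered inflated-pod: 1133 × 1/4 = 283.25
  terminal-flowered constricted-pod: 1133 × 1/4 = 283.25
χ² = Σ (O − E)² / E
  axial-flowered inflated-pod: (250 − 283.25)² / 283.25 = 3.9031
  axial-flowered constricted-pod: (215 − 283.25)² / 283.25 = 16.4451
  terminal-flowered inflated-pod: (327 − 283.25)² / 283.25 = 6.7575
  terminal-flowered constricted-pod: (341 − 283.25)² / 283.25 = 11.7743
χ² = 3.9031 + 16.4451 + 6.7575 + 11.7743 = 38.880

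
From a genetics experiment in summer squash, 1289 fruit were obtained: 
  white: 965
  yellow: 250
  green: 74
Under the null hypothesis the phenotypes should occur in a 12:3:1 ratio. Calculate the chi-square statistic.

Expected counts for N = 1289 under a 12:3:1 ratio (total parts = 16):
  white: 1289 × 12/16 = 966.75
  yellow: 1289 × 3/16 = 241.6875
  green: 1289 × 1/16 = 80.5625
χ² = Σ (O − E)² / E
  white: (965 − 966.75)² / 966.75 = 0.0032
  yellow: (250 − 241.6875)² / 241.6875 = 0.2859
  green: (74 − 80.5625)² / 80.5625 = 0.5346
χ² = 0.0032 + 0.2859 + 0.5346 = 0.8237 ≈ 0.824

0.824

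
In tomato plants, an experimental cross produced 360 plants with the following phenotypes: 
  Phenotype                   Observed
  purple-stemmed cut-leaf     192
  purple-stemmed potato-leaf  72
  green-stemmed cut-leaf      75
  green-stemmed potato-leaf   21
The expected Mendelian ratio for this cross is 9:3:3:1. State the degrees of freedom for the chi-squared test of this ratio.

A goodness-of-fit test with 4 phenotype classes has df = 4 − 1 = 3.

3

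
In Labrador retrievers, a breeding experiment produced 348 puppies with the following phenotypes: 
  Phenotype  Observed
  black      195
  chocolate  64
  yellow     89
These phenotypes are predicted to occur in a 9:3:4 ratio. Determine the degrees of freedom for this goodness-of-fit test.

A goodness-of-fit test with 3 phenotype classes has df = 3 − 1 = 2.

2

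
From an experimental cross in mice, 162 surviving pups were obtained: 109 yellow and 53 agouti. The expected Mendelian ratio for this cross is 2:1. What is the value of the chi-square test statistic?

0.028

The 2:1 ratio has 3 parts, so with N = 162 the expected counts are:
  yellow: 162 × 2/3 = 108
  agouti: 162 × 1/3 = 54
χ² = Σ (O − E)² / E
  yellow: (109 − 108)² / 108 = 0.0093
  agouti: (53 − 54)² / 54 = 0.0185
χ² = 0.0093 + 0.0185 = 0.0278 ≈ 0.028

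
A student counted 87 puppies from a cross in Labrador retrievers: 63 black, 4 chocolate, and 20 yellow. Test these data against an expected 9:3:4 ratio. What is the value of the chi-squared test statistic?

Total ratio parts = 16. Expected numbers out of 87:
  black: 87 × 9/16 = 48.9375
  chocolate: 87 × 3/16 = 16.3125
  yellow: 87 × 4/16 = 21.75
χ² = Σ (O − E)² / E
  black: (63 − 48.9375)² / 48.9375 = 4.0409
  chocolate: (4 − 16.3125)² / 16.3125 = 9.2933
  yellow: (20 − 21.75)² / 21.75 = 0.1408
χ² = 4.0409 + 9.2933 + 0.1408 = 13.475

13.475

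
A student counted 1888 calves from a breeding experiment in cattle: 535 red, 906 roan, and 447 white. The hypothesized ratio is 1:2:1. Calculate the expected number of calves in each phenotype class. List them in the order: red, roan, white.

472, 944, 472

Total ratio parts = 4. Expected numbers out of 1888:
  red: 1888 × 1/4 = 472
  roan: 1888 × 2/4 = 944
  white: 1888 × 1/4 = 472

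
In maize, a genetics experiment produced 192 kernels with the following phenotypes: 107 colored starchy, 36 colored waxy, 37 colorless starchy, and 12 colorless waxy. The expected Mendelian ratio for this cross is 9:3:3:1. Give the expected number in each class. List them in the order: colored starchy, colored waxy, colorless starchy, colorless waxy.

Total ratio parts = 16. Expected numbers out of 192:
  colored starchy: 192 × 9/16 = 108
  colored waxy: 192 × 3/16 = 36
  colorless starchy: 192 × 3/16 = 36
  colorless waxy: 192 × 1/16 = 12

108, 36, 36, 12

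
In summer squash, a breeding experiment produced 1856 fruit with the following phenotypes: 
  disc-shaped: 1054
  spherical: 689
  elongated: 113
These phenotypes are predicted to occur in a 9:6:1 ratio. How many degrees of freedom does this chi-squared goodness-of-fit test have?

2

A goodness-of-fit test with 3 phenotype classes has df = 3 − 1 = 2.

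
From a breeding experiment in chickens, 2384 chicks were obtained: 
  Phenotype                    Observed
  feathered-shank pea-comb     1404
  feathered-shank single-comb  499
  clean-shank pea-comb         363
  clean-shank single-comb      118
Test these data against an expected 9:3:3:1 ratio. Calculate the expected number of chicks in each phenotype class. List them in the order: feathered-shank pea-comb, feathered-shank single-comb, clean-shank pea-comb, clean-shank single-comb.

Under the 9:3:3:1 hypothesis (Σ ratio = 16, N = 2384):
  feathered-shank pea-comb: 2384 × 9/16 = 1341
  feathered-shank single-comb: 2384 × 3/16 = 447
  clean-shank pea-comb: 2384 × 3/16 = 447
  clean-shank single-comb: 2384 × 1/16 = 149

1341, 447, 447, 149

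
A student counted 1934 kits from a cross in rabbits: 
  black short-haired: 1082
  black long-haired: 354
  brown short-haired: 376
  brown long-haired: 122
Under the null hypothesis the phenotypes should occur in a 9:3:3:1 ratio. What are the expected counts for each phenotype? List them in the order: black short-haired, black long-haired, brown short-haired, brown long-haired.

Expected counts for N = 1934 under a 9:3:3:1 ratio (total parts = 16):
  black short-haired: 1934 × 9/16 = 1087.875
  black long-haired: 1934 × 3/16 = 362.625
  brown short-haired: 1934 × 3/16 = 362.625
  brown long-haired: 1934 × 1/16 = 120.875

1087.875, 362.625, 362.625, 120.875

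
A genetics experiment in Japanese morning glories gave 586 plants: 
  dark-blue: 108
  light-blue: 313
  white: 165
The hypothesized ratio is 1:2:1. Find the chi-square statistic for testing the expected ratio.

13.819

The 1:2:1 ratio has 4 parts, so with N = 586 the expected counts are:
  dark-blue: 586 × 1/4 = 146.5
  light-blue: 586 × 2/4 = 293
  white: 586 × 1/4 = 146.5
χ² = Σ (O − E)² / E
  dark-blue: (108 − 146.5)² / 146.5 = 10.1177
  light-blue: (313 − 293)² / 293 = 1.3652
  white: (165 − 146.5)² / 146.5 = 2.3362
χ² = 10.1177 + 1.3652 + 2.3362 = 13.8191 ≈ 13.819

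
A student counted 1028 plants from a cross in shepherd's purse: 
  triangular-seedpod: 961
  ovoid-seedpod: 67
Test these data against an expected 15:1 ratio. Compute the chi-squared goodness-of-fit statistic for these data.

0.126

Expected counts for N = 1028 under a 15:1 ratio (total parts = 16):
  triangular-seedpod: 1028 × 15/16 = 963.75
  ovoid-seedpod: 1028 × 1/16 = 64.25
χ² = Σ (O − E)² / E
  triangular-seedpod: (961 − 963.75)² / 963.75 = 0.0078
  ovoid-seedpod: (67 − 64.25)² / 64.25 = 0.1177
χ² = 0.0078 + 0.1177 = 0.1255 ≈ 0.126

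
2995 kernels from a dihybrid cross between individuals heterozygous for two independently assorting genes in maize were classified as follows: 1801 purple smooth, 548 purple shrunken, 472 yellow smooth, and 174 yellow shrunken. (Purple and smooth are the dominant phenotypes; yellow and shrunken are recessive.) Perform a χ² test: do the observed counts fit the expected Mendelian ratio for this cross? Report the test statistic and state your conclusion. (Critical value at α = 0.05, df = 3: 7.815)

A dihybrid F₂ with independent assortment and complete dominance at both loci gives a 9:3:3:1 phenotypic ratio.
Expected counts for N = 2995 under a 9:3:3:1 ratio (total parts = 16):
  purple smooth: 2995 × 9/16 = 1684.6875
  purple shrunken: 2995 × 3/16 = 561.5625
  yellow smooth: 2995 × 3/16 = 561.5625
  yellow shrunken: 2995 × 1/16 = 187.1875
χ² = Σ (O − E)² / E
  purple smooth: (1801 − 1684.6875)² / 1684.6875 = 8.0303
  purple shrunken: (548 − 561.5625)² / 561.5625 = 0.3276
  yellow smooth: (472 − 561.5625)² / 561.5625 = 14.2841
  yellow shrunken: (174 − 187.1875)² / 187.1875 = 0.9291
χ² = 8.0303 + 0.3276 + 14.2841 + 0.9291 = 23.5711 ≈ 23.571
Degrees of freedom = 4 − 1 = 3; critical value at α = 0.05 is 7.815.
Since 23.571 > 7.815, we reject the null hypothesis — the data do not fit the 9:3:3:1 ratio.

23.571; not consistent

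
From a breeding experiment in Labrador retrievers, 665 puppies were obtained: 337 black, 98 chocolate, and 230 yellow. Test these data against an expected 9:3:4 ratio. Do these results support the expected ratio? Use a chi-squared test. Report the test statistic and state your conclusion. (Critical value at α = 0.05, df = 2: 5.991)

33.830; not consistent

Expected counts for N = 665 under a 9:3:4 ratio (total parts = 16):
  black: 665 × 9/16 = 374.0625
  chocolate: 665 × 3/16 = 124.6875
  yellow: 665 × 4/16 = 166.25
χ² = Σ (O − E)² / E
  black: (337 − 374.0625)² / 374.0625 = 3.6722
  chocolate: (98 − 124.6875)² / 124.6875 = 5.7121
  yellow: (230 − 166.25)² / 166.25 = 24.4455
χ² = 3.6722 + 5.7121 + 24.4455 = 33.8298 ≈ 33.830
Degrees of freedom = 3 − 1 = 2; critical value at α = 0.05 is 5.991.
Since 33.830 > 5.991, we reject the null hypothesis — the data do not fit the 9:3:4 ratio.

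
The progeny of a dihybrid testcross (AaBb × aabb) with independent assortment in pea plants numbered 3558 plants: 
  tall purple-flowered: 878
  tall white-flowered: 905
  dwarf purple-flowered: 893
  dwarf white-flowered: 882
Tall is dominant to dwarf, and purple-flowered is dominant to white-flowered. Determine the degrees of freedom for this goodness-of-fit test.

3

A dihybrid testcross with independent assortment gives a 1:1:1:1 ratio.
A goodness-of-fit test with 4 phenotype classes has df = 4 − 1 = 3.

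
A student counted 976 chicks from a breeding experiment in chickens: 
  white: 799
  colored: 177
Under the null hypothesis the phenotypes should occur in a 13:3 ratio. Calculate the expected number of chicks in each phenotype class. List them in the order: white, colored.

Total ratio parts = 16. Expected numbers out of 976:
  white: 976 × 13/16 = 793
  colored: 976 × 3/16 = 183

793, 183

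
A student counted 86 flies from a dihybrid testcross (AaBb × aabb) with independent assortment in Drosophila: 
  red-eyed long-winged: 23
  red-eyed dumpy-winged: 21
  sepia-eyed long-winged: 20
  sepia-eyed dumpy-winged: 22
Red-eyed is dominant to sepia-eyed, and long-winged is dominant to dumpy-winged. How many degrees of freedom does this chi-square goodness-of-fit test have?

A dihybrid testcross with independent assortment gives a 1:1:1:1 ratio.
A goodness-of-fit test with 4 phenotype classes has df = 4 − 1 = 3.

3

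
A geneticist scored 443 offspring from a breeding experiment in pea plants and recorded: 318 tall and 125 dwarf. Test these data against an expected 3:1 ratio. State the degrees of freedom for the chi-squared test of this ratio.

A goodness-of-fit test with 2 phenotype classes has df = 2 − 1 = 1.

1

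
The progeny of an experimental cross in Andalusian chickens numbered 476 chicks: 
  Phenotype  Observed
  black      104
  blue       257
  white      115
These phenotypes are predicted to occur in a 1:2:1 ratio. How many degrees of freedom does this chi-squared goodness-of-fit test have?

A goodness-of-fit test with 3 phenotype classes has df = 3 − 1 = 2.

2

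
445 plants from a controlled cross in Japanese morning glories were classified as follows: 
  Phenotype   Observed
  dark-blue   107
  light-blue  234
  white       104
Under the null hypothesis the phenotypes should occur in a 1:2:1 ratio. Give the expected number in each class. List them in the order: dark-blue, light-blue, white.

111.25, 222.5, 111.25

Expected counts for N = 445 under a 1:2:1 ratio (total parts = 4):
  dark-blue: 445 × 1/4 = 111.25
  light-blue: 445 × 2/4 = 222.5
  white: 445 × 1/4 = 111.25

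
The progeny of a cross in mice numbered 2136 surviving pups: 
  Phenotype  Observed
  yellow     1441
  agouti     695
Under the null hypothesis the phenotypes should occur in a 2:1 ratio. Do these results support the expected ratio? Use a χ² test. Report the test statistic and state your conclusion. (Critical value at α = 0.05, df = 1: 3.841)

Total ratio parts = 3. Expected numbers out of 2136:
  yellow: 2136 × 2/3 = 1424
  agouti: 2136 × 1/3 = 712
χ² = Σ (O − E)² / E
  yellow: (1441 − 1424)² / 1424 = 0.2029
  agouti: (695 − 712)² / 712 = 0.4059
χ² = 0.2029 + 0.4059 = 0.6088 ≈ 0.609
Degrees of freedom = 2 − 1 = 1; critical value at α = 0.05 is 3.841.
Since 0.609 < 3.841, we fail to reject the null hypothesis — the data are consistent with the 2:1 ratio.

0.609; consistent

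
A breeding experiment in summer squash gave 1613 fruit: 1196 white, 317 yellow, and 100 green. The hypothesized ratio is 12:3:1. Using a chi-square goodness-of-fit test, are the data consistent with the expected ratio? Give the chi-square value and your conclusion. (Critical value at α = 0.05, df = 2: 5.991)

0.864; consistent

Expected counts for N = 1613 under a 12:3:1 ratio (total parts = 16):
  white: 1613 × 12/16 = 1209.75
  yellow: 1613 × 3/16 = 302.4375
  green: 1613 × 1/16 = 100.8125
χ² = Σ (O − E)² / E
  white: (1196 − 1209.75)² / 1209.75 = 0.1563
  yellow: (317 − 302.4375)² / 302.4375 = 0.7012
  green: (100 − 100.8125)² / 100.8125 = 0.0065
χ² = 0.1563 + 0.7012 + 0.0065 = 0.864
Degrees of freedom = 3 − 1 = 2; critical value at α = 0.05 is 5.991.
Since 0.864 < 5.991, we fail to reject the null hypothesis — the data are consistent with the 12:3:1 ratio.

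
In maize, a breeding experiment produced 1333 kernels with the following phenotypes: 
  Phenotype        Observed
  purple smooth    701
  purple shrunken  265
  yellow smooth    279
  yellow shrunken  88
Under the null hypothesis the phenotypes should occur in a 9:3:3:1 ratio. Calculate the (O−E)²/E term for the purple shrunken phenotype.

Expected counts for N = 1333 under a 9:3:3:1 ratio (total parts = 16):
  purple smooth: 1333 × 9/16 = 749.8125
  purple shrunken: 1333 × 3/16 = 249.9375
  yellow smooth: 1333 × 3/16 = 249.9375
  yellow shrunken: 1333 × 1/16 = 83.3125
Contribution of purple shrunken: (265 − 249.9375)² / 249.9375 = 0.9077

0.908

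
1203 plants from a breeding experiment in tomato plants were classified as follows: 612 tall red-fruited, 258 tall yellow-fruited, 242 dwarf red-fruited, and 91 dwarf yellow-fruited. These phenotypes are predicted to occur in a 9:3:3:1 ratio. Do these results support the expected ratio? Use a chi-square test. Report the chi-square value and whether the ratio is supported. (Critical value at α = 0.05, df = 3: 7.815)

The 9:3:3:1 ratio has 16 parts, so with N = 1203 the expected counts are:
  tall red-fruited: 1203 × 9/16 = 676.6875
  tall yellow-fruited: 1203 × 3/16 = 225.5625
  dwarf red-fruited: 1203 × 3/16 = 225.5625
  dwarf yellow-fruited: 1203 × 1/16 = 75.1875
χ² = Σ (O − E)² / E
  tall red-fruited: (612 − 676.6875)² / 676.6875 = 6.1838
  tall yellow-fruited: (258 − 225.5625)² / 225.5625 = 4.6647
  dwarf red-fruited: (242 − 225.5625)² / 225.5625 = 1.1979
  dwarf yellow-fruited: (91 − 75.1875)² / 75.1875 = 3.3255
χ² = 6.1838 + 4.6647 + 1.1979 + 3.3255 = 15.3719 ≈ 15.372
Degrees of freedom = 4 − 1 = 3; critical value at α = 0.05 is 7.815.
Since 15.372 > 7.815, we reject the null hypothesis — the data do not fit the 9:3:3:1 ratio.

15.372; not consistent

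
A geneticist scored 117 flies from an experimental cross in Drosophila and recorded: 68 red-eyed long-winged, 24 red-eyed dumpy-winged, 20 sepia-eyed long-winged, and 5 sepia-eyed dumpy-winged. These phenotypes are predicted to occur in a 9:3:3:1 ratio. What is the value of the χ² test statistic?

Under the 9:3:3:1 hypothesis (Σ ratio = 16, N = 117):
  red-eyed long-winged: 117 × 9/16 = 65.8125
  red-eyed dumpy-winged: 117 × 3/16 = 21.9375
  sepia-eyed long-winged: 117 × 3/16 = 21.9375
  sepia-eyed dumpy-winged: 117 × 1/16 = 7.3125
χ² = Σ (O − E)² / E
  red-eyed long-winged: (68 − 65.8125)² / 65.8125 = 0.0727
  red-eyed dumpy-winged: (24 − 21.9375)² / 21.9375 = 0.1939
  sepia-eyed long-winged: (20 − 21.9375)² / 21.9375 = 0.1711
  sepia-eyed dumpy-winged: (5 − 7.3125)² / 7.3125 = 0.7313
χ² = 0.0727 + 0.1939 + 0.1711 + 0.7313 = 1.169

1.169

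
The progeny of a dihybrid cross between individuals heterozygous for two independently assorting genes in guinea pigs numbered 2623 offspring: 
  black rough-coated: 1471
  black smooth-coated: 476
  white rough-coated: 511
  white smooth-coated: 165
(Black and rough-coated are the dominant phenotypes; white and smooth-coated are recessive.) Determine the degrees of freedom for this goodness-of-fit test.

A dihybrid F₂ with independent assortment and complete dominance at both loci gives a 9:3:3:1 phenotypic ratio.
A goodness-of-fit test with 4 phenotype classes has df = 4 − 1 = 3.

3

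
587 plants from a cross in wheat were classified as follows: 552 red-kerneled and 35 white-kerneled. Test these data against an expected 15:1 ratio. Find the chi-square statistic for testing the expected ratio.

Under the 15:1 hypothesis (Σ ratio = 16, N = 587):
  red-kerneled: 587 × 15/16 = 550.3125
  white-kerneled: 587 × 1/16 = 36.6875
χ² = Σ (O − E)² / E
  red-kerneled: (552 − 550.3125)² / 550.3125 = 0.0052
  white-kerneled: (35 − 36.6875)² / 36.6875 = 0.0776
χ² = 0.0052 + 0.0776 = 0.0828 ≈ 0.083

0.083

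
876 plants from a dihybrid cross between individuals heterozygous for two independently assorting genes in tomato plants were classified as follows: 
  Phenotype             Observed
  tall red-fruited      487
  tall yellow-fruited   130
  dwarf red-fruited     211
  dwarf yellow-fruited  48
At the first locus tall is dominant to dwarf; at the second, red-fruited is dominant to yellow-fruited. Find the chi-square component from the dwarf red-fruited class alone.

13.306

A dihybrid F₂ with independent assortment and complete dominance at both loci gives a 9:3:3:1 phenotypic ratio.
Expected counts for N = 876 under a 9:3:3:1 ratio (total parts = 16):
  tall red-fruited: 876 × 9/16 = 492.75
  tall yellow-fruited: 876 × 3/16 = 164.25
  dwarf red-fruited: 876 × 3/16 = 164.25
  dwarf yellow-fruited: 876 × 1/16 = 54.75
Contribution of dwarf red-fruited: (211 − 164.25)² / 164.25 = 13.3063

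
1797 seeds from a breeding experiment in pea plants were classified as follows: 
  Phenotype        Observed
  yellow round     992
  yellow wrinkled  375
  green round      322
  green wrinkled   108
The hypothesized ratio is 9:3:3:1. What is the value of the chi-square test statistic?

Total ratio parts = 16. Expected numbers out of 1797:
  yellow round: 1797 × 9/16 = 1010.8125
  yellow wrinkled: 1797 × 3/16 = 336.9375
  green round: 1797 × 3/16 = 336.9375
  green wrinkled: 1797 × 1/16 = 112.3125
χ² = Σ (O − E)² / E
  yellow round: (992 − 1010.8125)² / 1010.8125 = 0.3501
  yellow wrinkled: (375 − 336.9375)² / 336.9375 = 4.2998
  green round: (322 − 336.9375)² / 336.9375 = 0.6622
  green wrinkled: (108 − 112.3125)² / 112.3125 = 0.1656
χ² = 0.3501 + 4.2998 + 0.6622 + 0.1656 = 5.4777 ≈ 5.478

5.478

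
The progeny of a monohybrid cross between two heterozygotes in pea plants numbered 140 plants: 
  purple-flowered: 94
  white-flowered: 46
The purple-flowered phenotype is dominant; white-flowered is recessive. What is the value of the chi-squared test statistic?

For a monohybrid cross between heterozygotes with complete dominance, the expected phenotypic ratio is 3:1.
The 3:1 ratio has 4 parts, so with N = 140 the expected counts are:
  purple-flowered: 140 × 3/4 = 105
  white-flowered: 140 × 1/4 = 35
χ² = Σ (O − E)² / E
  purple-flowered: (94 − 105)² / 105 = 1.1524
  white-flowered: (46 − 35)² / 35 = 3.4571
χ² = 1.1524 + 3.4571 = 4.6095 ≈ 4.610

4.610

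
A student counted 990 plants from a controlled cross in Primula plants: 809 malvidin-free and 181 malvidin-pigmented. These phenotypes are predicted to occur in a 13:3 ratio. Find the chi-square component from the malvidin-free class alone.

Under the 13:3 hypothesis (Σ ratio = 16, N = 990):
  malvidin-free: 990 × 13/16 = 804.375
  malvidin-pigmented: 990 × 3/16 = 185.625
Contribution of malvidin-free: (809 − 804.375)² / 804.375 = 0.0266

0.027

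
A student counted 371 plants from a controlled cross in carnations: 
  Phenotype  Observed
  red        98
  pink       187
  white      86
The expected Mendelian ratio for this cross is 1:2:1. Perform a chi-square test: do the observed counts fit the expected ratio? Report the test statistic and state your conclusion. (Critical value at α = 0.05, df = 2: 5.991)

0.801; consistent

The 1:2:1 ratio has 4 parts, so with N = 371 the expected counts are:
  red: 371 × 1/4 = 92.75
  pink: 371 × 2/4 = 185.5
  white: 371 × 1/4 = 92.75
χ² = Σ (O − E)² / E
  red: (98 − 92.75)² / 92.75 = 0.2972
  pink: (187 − 185.5)² / 185.5 = 0.0121
  white: (86 − 92.75)² / 92.75 = 0.4912
χ² = 0.2972 + 0.0121 + 0.4912 = 0.8005 ≈ 0.801
Degrees of freedom = 3 − 1 = 2; critical value at α = 0.05 is 5.991.
Since 0.801 < 5.991, we fail to reject the null hypothesis — the data are consistent with the 1:2:1 ratio.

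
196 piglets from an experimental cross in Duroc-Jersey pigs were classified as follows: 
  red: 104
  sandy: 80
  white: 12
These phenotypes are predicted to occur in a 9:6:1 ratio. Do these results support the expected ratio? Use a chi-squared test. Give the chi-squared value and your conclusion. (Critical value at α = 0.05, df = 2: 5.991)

Total ratio parts = 16. Expected numbers out of 196:
  red: 196 × 9/16 = 110.25
  sandy: 196 × 6/16 = 73.5
  white: 196 × 1/16 = 12.25
χ² = Σ (O − E)² / E
  red: (104 − 110.25)² / 110.25 = 0.3543
  sandy: (80 − 73.5)² / 73.5 = 0.5748
  white: (12 − 12.25)² / 12.25 = 0.0051
χ² = 0.3543 + 0.5748 + 0.0051 = 0.9342 ≈ 0.934
Degrees of freedom = 3 − 1 = 2; critical value at α = 0.05 is 5.991.
Since 0.934 < 5.991, we fail to reject the null hypothesis — the data are consistent with the 9:6:1 ratio.

0.934; consistent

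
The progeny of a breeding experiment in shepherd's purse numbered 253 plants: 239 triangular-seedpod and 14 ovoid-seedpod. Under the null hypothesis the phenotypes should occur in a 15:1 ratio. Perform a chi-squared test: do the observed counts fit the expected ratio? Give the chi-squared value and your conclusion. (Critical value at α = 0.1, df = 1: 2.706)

0.222; consistent

Under the 15:1 hypothesis (Σ ratio = 16, N = 253):
  triangular-seedpod: 253 × 15/16 = 237.1875
  ovoid-seedpod: 253 × 1/16 = 15.8125
χ² = Σ (O − E)² / E
  triangular-seedpod: (239 − 237.1875)² / 237.1875 = 0.0139
  ovoid-seedpod: (14 − 15.8125)² / 15.8125 = 0.2078
χ² = 0.0139 + 0.2078 = 0.2217 ≈ 0.222
Degrees of freedom = 2 − 1 = 1; critical value at α = 0.1 is 2.706.
Since 0.222 < 2.706, we fail to reject the null hypothesis — the data are consistent with the 15:1 ratio.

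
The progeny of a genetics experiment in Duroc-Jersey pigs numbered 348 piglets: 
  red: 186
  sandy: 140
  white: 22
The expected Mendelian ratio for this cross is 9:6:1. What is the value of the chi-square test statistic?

Expected counts for N = 348 under a 9:6:1 ratio (total parts = 16):
  red: 348 × 9/16 = 195.75
  sandy: 348 × 6/16 = 130.5
  white: 348 × 1/16 = 21.75
χ² = Σ (O − E)² / E
  red: (186 − 195.75)² / 195.75 = 0.4856
  sandy: (140 − 130.5)² / 130.5 = 0.6916
  white: (22 − 21.75)² / 21.75 = 0.0029
χ² = 0.4856 + 0.6916 + 0.0029 = 1.1801 ≈ 1.180

1.180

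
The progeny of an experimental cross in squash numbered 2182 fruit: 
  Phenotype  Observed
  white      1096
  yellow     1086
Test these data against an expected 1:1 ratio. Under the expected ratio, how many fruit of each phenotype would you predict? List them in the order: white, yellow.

1091, 1091

Under the 1:1 hypothesis (Σ ratio = 2, N = 2182):
  white: 2182 × 1/2 = 1091
  yellow: 2182 × 1/2 = 1091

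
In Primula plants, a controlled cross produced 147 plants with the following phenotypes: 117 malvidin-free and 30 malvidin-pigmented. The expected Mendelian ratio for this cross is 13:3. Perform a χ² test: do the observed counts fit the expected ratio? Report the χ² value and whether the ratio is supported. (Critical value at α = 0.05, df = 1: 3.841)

0.265; consistent

Total ratio parts = 16. Expected numbers out of 147:
  malvidin-free: 147 × 13/16 = 119.4375
  malvidin-pigmented: 147 × 3/16 = 27.5625
χ² = Σ (O − E)² / E
  malvidin-free: (117 − 119.4375)² / 119.4375 = 0.0497
  malvidin-pigmented: (30 − 27.5625)² / 27.5625 = 0.2156
χ² = 0.0497 + 0.2156 = 0.2653 ≈ 0.265
Degrees of freedom = 2 − 1 = 1; critical value at α = 0.05 is 3.841.
Since 0.265 < 3.841, we fail to reject the null hypothesis — the data are consistent with the 13:3 ratio.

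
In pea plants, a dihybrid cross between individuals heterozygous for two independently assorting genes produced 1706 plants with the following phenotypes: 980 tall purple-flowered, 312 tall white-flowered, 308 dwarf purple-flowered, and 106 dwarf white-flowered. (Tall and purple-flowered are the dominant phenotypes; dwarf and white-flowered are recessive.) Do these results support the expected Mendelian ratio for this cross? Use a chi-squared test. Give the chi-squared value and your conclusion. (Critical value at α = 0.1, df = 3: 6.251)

1.071; consistent

A dihybrid F₂ with independent assortment and complete dominance at both loci gives a 9:3:3:1 phenotypic ratio.
Under the 9:3:3:1 hypothesis (Σ ratio = 16, N = 1706):
  tall purple-flowered: 1706 × 9/16 = 959.625
  tall white-flowered: 1706 × 3/16 = 319.875
  dwarf purple-flowered: 1706 × 3/16 = 319.875
  dwarf white-flowered: 1706 × 1/16 = 106.625
χ² = Σ (O − E)² / E
  tall purple-flowered: (980 − 959.625)² / 959.625 = 0.4326
  tall white-flowered: (312 − 319.875)² / 319.875 = 0.1939
  dwarf purple-flowered: (308 − 319.875)² / 319.875 = 0.4408
  dwarf white-flowered: (106 − 106.625)² / 106.625 = 0.0037
χ² = 0.4326 + 0.1939 + 0.4408 + 0.0037 = 1.071
Degrees of freedom = 4 − 1 = 3; critical value at α = 0.1 is 6.251.
Since 1.071 < 6.251, we fail to reject the null hypothesis — the data are consistent with the 9:3:3:1 ratio.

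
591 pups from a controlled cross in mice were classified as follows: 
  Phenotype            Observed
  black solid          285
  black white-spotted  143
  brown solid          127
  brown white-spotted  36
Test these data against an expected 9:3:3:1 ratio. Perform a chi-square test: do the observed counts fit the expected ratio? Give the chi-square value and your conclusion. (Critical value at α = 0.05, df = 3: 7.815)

18.507; not consistent

Expected counts for N = 591 under a 9:3:3:1 ratio (total parts = 16):
  black solid: 591 × 9/16 = 332.4375
  black white-spotted: 591 × 3/16 = 110.8125
  brown solid: 591 × 3/16 = 110.8125
  brown white-spotted: 591 × 1/16 = 36.9375
χ² = Σ (O − E)² / E
  black solid: (285 − 332.4375)² / 332.4375 = 6.7691
  black white-spotted: (143 − 110.8125)² / 110.8125 = 9.3494
  brown solid: (127 − 110.8125)² / 110.8125 = 2.3647
  brown white-spotted: (36 − 36.9375)² / 36.9375 = 0.0238
χ² = 6.7691 + 9.3494 + 2.3647 + 0.0238 = 18.507
Degrees of freedom = 4 − 1 = 3; critical value at α = 0.05 is 7.815.
Since 18.507 > 7.815, we reject the null hypothesis — the data do not fit the 9:3:3:1 ratio.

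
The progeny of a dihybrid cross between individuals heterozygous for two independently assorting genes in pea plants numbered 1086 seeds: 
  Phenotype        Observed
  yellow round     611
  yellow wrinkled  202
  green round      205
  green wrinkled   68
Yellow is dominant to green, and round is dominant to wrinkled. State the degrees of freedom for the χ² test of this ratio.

A dihybrid F₂ with independent assortment and complete dominance at both loci gives a 9:3:3:1 phenotypic ratio.
A goodness-of-fit test with 4 phenotype classes has df = 4 − 1 = 3.

3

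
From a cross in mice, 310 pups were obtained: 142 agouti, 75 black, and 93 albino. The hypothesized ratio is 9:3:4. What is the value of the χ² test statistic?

14.010

The 9:3:4 ratio has 16 parts, so with N = 310 the expected counts are:
  agouti: 310 × 9/16 = 174.375
  black: 310 × 3/16 = 58.125
  albino: 310 × 4/16 = 77.5
χ² = Σ (O − E)² / E
  agouti: (142 − 174.375)² / 174.375 = 6.0108
  black: (75 − 58.125)² / 58.125 = 4.8992
  albino: (93 − 77.5)² / 77.5 = 3.1000
χ² = 6.0108 + 4.8992 + 3.1000 = 14.010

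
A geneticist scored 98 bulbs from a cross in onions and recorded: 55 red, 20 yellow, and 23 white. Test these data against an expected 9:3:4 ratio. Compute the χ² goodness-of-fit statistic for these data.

0.236

Total ratio parts = 16. Expected numbers out of 98:
  red: 98 × 9/16 = 55.125
  yellow: 98 × 3/16 = 18.375
  white: 98 × 4/16 = 24.5
χ² = Σ (O − E)² / E
  red: (55 − 55.125)² / 55.125 = 0.0003
  yellow: (20 − 18.375)² / 18.375 = 0.1437
  white: (23 − 24.5)² / 24.5 = 0.0918
χ² = 0.0003 + 0.1437 + 0.0918 = 0.2358 ≈ 0.236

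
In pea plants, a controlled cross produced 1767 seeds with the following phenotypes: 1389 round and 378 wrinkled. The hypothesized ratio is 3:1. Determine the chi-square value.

Expected counts for N = 1767 under a 3:1 ratio (total parts = 4):
  round: 1767 × 3/4 = 1325.25
  wrinkled: 1767 × 1/4 = 441.75
χ² = Σ (O − E)² / E
  round: (1389 − 1325.25)² / 1325.25 = 3.0666
  wrinkled: (378 − 441.75)² / 441.75 = 9.1999
χ² = 3.0666 + 9.1999 = 12.2665 ≈ 12.267

12.267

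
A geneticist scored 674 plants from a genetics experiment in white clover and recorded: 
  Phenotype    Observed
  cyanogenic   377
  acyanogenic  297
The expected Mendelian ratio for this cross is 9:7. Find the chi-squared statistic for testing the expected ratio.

0.027

Total ratio parts = 16. Expected numbers out of 674:
  cyanogenic: 674 × 9/16 = 379.125
  acyanogenic: 674 × 7/16 = 294.875
χ² = Σ (O − E)² / E
  cyanogenic: (377 − 379.125)² / 379.125 = 0.0119
  acyanogenic: (297 − 294.875)² / 294.875 = 0.0153
χ² = 0.0119 + 0.0153 = 0.0272 ≈ 0.027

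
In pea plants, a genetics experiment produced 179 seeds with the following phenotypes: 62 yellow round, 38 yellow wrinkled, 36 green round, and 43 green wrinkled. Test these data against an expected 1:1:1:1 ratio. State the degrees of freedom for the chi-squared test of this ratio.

3

A goodness-of-fit test with 4 phenotype classes has df = 4 − 1 = 3.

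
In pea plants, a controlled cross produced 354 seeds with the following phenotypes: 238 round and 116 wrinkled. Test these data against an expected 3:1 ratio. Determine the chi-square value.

11.394

Expected counts for N = 354 under a 3:1 ratio (total parts = 4):
  round: 354 × 3/4 = 265.5
  wrinkled: 354 × 1/4 = 88.5
χ² = Σ (O − E)² / E
  round: (238 − 265.5)² / 265.5 = 2.8484
  wrinkled: (116 − 88.5)² / 88.5 = 8.5452
χ² = 2.8484 + 8.5452 = 11.3936 ≈ 11.394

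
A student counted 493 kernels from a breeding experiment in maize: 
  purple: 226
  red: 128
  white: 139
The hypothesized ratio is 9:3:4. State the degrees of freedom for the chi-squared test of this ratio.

2

A goodness-of-fit test with 3 phenotype classes has df = 3 − 1 = 2.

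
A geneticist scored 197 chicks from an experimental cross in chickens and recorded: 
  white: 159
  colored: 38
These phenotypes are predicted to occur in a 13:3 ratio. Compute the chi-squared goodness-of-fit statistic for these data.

0.038

The 13:3 ratio has 16 parts, so with N = 197 the expected counts are:
  white: 197 × 13/16 = 160.0625
  colored: 197 × 3/16 = 36.9375
χ² = Σ (O − E)² / E
  white: (159 − 160.0625)² / 160.0625 = 0.0071
  colored: (38 − 36.9375)² / 36.9375 = 0.0306
χ² = 0.0071 + 0.0306 = 0.0377 ≈ 0.038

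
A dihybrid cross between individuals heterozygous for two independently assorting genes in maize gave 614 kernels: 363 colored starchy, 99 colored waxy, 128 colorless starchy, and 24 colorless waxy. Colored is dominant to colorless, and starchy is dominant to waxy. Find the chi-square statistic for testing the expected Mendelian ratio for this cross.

9.983

A dihybrid F₂ with independent assortment and complete dominance at both loci gives a 9:3:3:1 phenotypic ratio.
Expected counts for N = 614 under a 9:3:3:1 ratio (total parts = 16):
  colored starchy: 614 × 9/16 = 345.375
  colored waxy: 614 × 3/16 = 115.125
  colorless starchy: 614 × 3/16 = 115.125
  colorless waxy: 614 × 1/16 = 38.375
χ² = Σ (O − E)² / E
  colored starchy: (363 − 345.375)² / 345.375 = 0.8994
  colored waxy: (99 − 115.125)² / 115.125 = 2.2586
  colorless starchy: (128 − 115.125)² / 115.125 = 1.4399
  colorless waxy: (24 − 38.375)² / 38.375 = 5.3848
χ² = 0.8994 + 2.2586 + 1.4399 + 5.3848 = 9.9827 ≈ 9.983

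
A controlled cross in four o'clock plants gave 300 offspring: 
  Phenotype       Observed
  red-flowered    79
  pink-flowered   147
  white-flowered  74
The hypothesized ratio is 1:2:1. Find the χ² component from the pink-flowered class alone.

The 1:2:1 ratio has 4 parts, so with N = 300 the expected counts are:
  red-flowered: 300 × 1/4 = 75
  pink-flowered: 300 × 2/4 = 150
  white-flowered: 300 × 1/4 = 75
Contribution of pink-flowered: (147 − 150)² / 150 = 0.0600

0.060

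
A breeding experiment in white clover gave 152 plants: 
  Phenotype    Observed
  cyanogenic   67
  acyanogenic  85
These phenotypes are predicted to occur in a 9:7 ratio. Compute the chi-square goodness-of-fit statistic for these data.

9.150

Expected counts for N = 152 under a 9:7 ratio (total parts = 16):
  cyanogenic: 152 × 9/16 = 85.5
  acyanogenic: 152 × 7/16 = 66.5
χ² = Σ (O − E)² / E
  cyanogenic: (67 − 85.5)² / 85.5 = 4.0029
  acyanogenic: (85 − 66.5)² / 66.5 = 5.1466
χ² = 4.0029 + 5.1466 = 9.1495 ≈ 9.150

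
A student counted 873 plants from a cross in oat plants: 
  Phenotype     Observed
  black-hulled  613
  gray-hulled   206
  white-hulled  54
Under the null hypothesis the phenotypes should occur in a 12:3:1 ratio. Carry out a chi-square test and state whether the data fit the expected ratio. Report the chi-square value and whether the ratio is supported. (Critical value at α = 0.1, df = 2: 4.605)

13.606; not consistent

Expected counts for N = 873 under a 12:3:1 ratio (total parts = 16):
  black-hulled: 873 × 12/16 = 654.75
  gray-hulled: 873 × 3/16 = 163.6875
  white-hulled: 873 × 1/16 = 54.5625
χ² = Σ (O − E)² / E
  black-hulled: (613 − 654.75)² / 654.75 = 2.6622
  gray-hulled: (206 − 163.6875)² / 163.6875 = 10.9376
  white-hulled: (54 − 54.5625)² / 54.5625 = 0.0058
χ² = 2.6622 + 10.9376 + 0.0058 = 13.6056 ≈ 13.606
Degrees of freedom = 3 − 1 = 2; critical value at α = 0.1 is 4.605.
Since 13.606 > 4.605, we reject the null hypothesis — the data do not fit the 12:3:1 ratio.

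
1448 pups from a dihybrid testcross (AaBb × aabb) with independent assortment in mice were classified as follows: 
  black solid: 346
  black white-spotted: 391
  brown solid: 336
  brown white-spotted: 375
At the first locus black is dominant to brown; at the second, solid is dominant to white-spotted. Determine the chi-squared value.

A dihybrid testcross with independent assortment gives a 1:1:1:1 ratio.
The 1:1:1:1 ratio has 4 parts, so with N = 1448 the expected counts are:
  black solid: 1448 × 1/4 = 362
  black white-spotted: 1448 × 1/4 = 362
  brown solid: 1448 × 1/4 = 362
  brown white-spotted: 1448 × 1/4 = 362
χ² = Σ (O − E)² / E
  black solid: (346 − 362)² / 362 = 0.7072
  black white-spotted: (391 − 362)² / 362 = 2.3232
  brown solid: (336 − 362)² / 362 = 1.8674
  brown white-spotted: (375 − 362)² / 362 = 0.4669
χ² = 0.7072 + 2.3232 + 1.8674 + 0.4669 = 5.3647 ≈ 5.365

5.365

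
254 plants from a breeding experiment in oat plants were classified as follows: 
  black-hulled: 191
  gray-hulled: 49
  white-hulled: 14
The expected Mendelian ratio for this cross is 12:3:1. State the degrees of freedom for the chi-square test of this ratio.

2

A goodness-of-fit test with 3 phenotype classes has df = 3 − 1 = 2.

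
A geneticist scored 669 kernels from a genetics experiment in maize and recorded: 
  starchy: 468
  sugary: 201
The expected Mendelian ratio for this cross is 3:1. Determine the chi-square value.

Under the 3:1 hypothesis (Σ ratio = 4, N = 669):
  starchy: 669 × 3/4 = 501.75
  sugary: 669 × 1/4 = 167.25
χ² = Σ (O − E)² / E
  starchy: (468 − 501.75)² / 501.75 = 2.2702
  sugary: (201 − 167.25)² / 167.25 = 6.8105
χ² = 2.2702 + 6.8105 = 9.0807 ≈ 9.081

9.081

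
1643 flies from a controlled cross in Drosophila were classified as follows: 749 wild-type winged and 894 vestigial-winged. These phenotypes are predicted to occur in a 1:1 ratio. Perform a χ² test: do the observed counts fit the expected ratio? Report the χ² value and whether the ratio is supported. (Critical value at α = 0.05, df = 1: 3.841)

12.797; not consistent

The 1:1 ratio has 2 parts, so with N = 1643 the expected counts are:
  wild-type winged: 1643 × 1/2 = 821.5
  vestigial-winged: 1643 × 1/2 = 821.5
χ² = Σ (O − E)² / E
  wild-type winged: (749 − 821.5)² / 821.5 = 6.3984
  vestigial-winged: (894 − 821.5)² / 821.5 = 6.3984
χ² = 6.3984 + 6.3984 = 12.7968 ≈ 12.797
Degrees of freedom = 2 − 1 = 1; critical value at α = 0.05 is 3.841.
Since 12.797 > 3.841, we reject the null hypothesis — the data do not fit the 1:1 ratio.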